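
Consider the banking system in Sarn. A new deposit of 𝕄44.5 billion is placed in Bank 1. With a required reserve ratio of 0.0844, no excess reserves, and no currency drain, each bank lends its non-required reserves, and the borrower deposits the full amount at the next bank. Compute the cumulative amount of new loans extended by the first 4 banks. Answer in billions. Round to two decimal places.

𝕄143.48 billion

Bank i lends (1 − rr)^i of the original deposit: Bank 1 lends 44.5·0.9156 = 40.7442, Bank 2 lends 44.5·0.9156² ≈ 37.3054, and so on.
Summing a geometric series: total = 44.5·[0.9156·(1 − 0.9156^4) / (1 − 0.9156)] ≈ 143.4804 billion.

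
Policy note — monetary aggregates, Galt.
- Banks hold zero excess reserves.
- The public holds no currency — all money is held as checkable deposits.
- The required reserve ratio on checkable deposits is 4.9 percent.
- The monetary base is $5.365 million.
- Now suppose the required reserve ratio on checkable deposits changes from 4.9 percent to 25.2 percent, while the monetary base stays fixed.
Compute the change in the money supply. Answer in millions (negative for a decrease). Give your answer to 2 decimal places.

-88.20 million

Initially m₁ = 1 / (0.049) ≈ 20.4082, so M₁ = 20.4082 × 5.365 ≈ 109.49 million.
After the change m₂ = 1 / (0.252) ≈ 3.9683, so M₂ = 3.9683 × 5.365 ≈ 21.2899 million.
ΔM = M₂ − M₁ = 21.2899 − 109.49 = -88.2001 million.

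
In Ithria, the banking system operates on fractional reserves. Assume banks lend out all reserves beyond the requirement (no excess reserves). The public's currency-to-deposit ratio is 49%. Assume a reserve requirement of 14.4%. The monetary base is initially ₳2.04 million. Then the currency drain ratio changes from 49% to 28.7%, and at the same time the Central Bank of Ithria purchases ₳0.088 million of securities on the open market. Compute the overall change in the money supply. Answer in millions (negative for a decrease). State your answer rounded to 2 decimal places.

₳1.56 million

Before: m₁ = (1 + 0.49) / (0.144 + 0.49) ≈ 2.3502, MB₁ = 2.04, so M₁ = 2.3502 × 2.04 ≈ 4.7944 million.
After: m₂ = (1 + 0.287) / (0.144 + 0.287) ≈ 2.9861, MB₂ = 2.04 + 0.088 = 2.128, so M₂ = 2.9861 × 2.128 ≈ 6.3544 million.
ΔM = M₂ − M₁ = 6.3544 − 4.7944 = 1.56 million.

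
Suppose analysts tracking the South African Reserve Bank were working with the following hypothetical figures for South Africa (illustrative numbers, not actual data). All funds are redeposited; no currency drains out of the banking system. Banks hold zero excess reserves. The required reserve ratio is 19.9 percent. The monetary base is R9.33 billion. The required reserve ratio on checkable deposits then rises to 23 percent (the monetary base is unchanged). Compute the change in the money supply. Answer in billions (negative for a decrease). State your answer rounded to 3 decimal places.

-6.319 billion

Initially m₁ = 1 / (0.199) ≈ 5.02513, so M₁ = 5.02513 × 9.33 ≈ 46.8845 billion.
After the change m₂ = 1 / (0.23) ≈ 4.34783, so M₂ = 4.34783 × 9.33 ≈ 40.5653 billion.
ΔM = M₂ − M₁ = 40.5653 − 46.8845 = -6.3192 billion.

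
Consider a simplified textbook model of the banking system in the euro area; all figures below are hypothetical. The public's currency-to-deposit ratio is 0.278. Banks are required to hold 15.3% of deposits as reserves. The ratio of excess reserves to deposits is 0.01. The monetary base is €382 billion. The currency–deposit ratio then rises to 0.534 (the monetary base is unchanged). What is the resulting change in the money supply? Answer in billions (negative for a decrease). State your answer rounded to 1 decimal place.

Initially m₁ = (1 + 0.278) / (0.153 + 0.01 + 0.278) ≈ 2.89796, so M₁ = 2.89796 × 382 ≈ 1107.0207 billion.
After the change m₂ = (1 + 0.534) / (0.153 + 0.01 + 0.534) ≈ 2.20086, so M₂ = 2.20086 × 382 ≈ 840.7285 billion.
ΔM = M₂ − M₁ = 840.7285 − 1107.0207 = -266.2922 billion.

-266.3 billion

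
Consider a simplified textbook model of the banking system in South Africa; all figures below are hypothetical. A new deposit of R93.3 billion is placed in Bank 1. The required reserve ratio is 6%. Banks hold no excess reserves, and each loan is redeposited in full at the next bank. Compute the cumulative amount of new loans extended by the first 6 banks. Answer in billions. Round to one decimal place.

R453.3 billion

Bank i lends (1 − rr)^i of the original deposit: Bank 1 lends 93.3·0.9400 = 87.7020, Bank 2 lends 93.3·0.9400² ≈ 82.4399, and so on.
Summing a geometric series: total = 93.3·[0.9400·(1 − 0.9400^6) / (1 − 0.9400)] ≈ 453.3173 billion.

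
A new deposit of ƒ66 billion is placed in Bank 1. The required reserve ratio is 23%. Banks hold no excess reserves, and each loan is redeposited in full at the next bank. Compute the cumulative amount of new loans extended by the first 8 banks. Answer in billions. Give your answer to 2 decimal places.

ƒ193.65 billion

Bank i lends (1 − rr)^i of the original deposit: Bank 1 lends 66·0.7700 = 50.8200, Bank 2 lends 66·0.7700² = 39.1314, and so on.
Summing a geometric series: total = 66·[0.7700·(1 − 0.7700^8) / (1 − 0.7700)] ≈ 193.6521 billion.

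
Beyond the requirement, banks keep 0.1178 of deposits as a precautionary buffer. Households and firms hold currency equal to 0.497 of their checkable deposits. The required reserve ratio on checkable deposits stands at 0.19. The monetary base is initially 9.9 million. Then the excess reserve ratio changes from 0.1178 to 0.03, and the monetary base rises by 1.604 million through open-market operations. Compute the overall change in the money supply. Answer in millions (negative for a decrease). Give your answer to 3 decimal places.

Before: m₁ = (1 + 0.497) / (0.19 + 0.1178 + 0.497) ≈ 1.860089, MB₁ = 9.9, so M₁ = 1.860089 × 9.9 ≈ 18.4149 million.
After: m₂ = (1 + 0.497) / (0.19 + 0.03 + 0.497) ≈ 2.087866, MB₂ = 9.9 + 1.604 = 11.504, so M₂ = 2.087866 × 11.504 ≈ 24.0188 million.
ΔM = M₂ − M₁ = 24.0188 − 18.4149 = 5.6039 million.

5.604 million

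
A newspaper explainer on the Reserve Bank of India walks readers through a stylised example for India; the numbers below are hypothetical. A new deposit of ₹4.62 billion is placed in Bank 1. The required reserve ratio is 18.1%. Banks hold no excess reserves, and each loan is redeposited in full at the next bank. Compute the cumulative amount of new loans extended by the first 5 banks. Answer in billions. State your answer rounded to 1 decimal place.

₹13.2 billion

Bank i lends (1 − rr)^i of the original deposit: Bank 1 lends 4.62·0.8190 ≈ 3.7838, Bank 2 lends 4.62·0.8190² ≈ 3.0989, and so on.
Summing a geometric series: total = 4.62·[0.8190·(1 − 0.8190^5) / (1 − 0.8190)] ≈ 13.2017 billion.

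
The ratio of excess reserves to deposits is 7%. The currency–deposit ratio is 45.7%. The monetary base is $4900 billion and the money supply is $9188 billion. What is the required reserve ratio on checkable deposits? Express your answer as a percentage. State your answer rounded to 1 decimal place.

Using m = M/MB = 9188/4900 ≈ 1.875102. Since m = (1 + c)/(c + rr + e), the denominator satisfies c + rr + e = (1 + c)/m = (1 + 0.457) / 1.875102 ≈ 0.777024.
With c = 0.457 and e = 0.07, the required reserve ratio on checkable deposits is 0.777024 − 0.457 − 0.07 = 0.250024.

25.0%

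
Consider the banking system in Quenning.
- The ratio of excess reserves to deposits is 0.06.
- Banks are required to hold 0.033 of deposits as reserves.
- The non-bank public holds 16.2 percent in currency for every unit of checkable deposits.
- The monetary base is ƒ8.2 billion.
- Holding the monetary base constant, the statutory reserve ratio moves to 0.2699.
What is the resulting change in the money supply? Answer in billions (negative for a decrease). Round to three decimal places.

Initially m₁ = (1 + 0.162) / (0.033 + 0.06 + 0.162) ≈ 4.55686, so M₁ = 4.55686 × 8.2 ≈ 37.3663 billion.
After the change m₂ = (1 + 0.162) / (0.2699 + 0.06 + 0.162) ≈ 2.36227, so M₂ = 2.36227 × 8.2 ≈ 19.3706 billion.
ΔM = M₂ − M₁ = 19.3706 − 37.3663 = -17.9957 billion.

-17.996 billion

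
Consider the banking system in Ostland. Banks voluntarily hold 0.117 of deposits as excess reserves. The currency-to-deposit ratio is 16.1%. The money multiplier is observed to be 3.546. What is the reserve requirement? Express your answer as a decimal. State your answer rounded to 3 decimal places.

Using m = 3.546. Since m = (1 + c)/(c + rr + e), the denominator satisfies c + rr + e = (1 + c)/m = (1 + 0.161) / 3.546 ≈ 0.327411.
With c = 0.161 and e = 0.117, the reserve requirement is 0.327411 − 0.161 − 0.117 = 0.049411.

0.049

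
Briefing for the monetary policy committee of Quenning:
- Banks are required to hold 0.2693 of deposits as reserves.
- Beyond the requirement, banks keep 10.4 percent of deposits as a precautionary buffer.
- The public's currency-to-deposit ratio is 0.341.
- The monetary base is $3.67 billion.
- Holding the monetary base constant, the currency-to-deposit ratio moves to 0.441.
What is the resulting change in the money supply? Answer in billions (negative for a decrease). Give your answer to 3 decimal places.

-0.395 billion

Initially m₁ = (1 + 0.341) / (0.2693 + 0.104 + 0.341) ≈ 1.87736, so M₁ = 1.87736 × 3.67 ≈ 6.8899 billion.
After the change m₂ = (1 + 0.441) / (0.2693 + 0.104 + 0.441) ≈ 1.76962, so M₂ = 1.76962 × 3.67 ≈ 6.4945 billion.
ΔM = M₂ − M₁ = 6.4945 − 6.8899 = -0.3954 billion.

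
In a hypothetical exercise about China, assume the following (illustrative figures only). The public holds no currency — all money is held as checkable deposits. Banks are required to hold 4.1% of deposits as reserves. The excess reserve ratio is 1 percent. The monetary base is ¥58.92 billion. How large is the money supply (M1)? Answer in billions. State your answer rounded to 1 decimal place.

¥1155.3 billion

The money multiplier is m = 1 / (rr + e) = 1 / (0.041 + 0.01) ≈ 19.6078.
So M = m × MB = 19.6078 × 58.92 ≈ 1155.2916 billion.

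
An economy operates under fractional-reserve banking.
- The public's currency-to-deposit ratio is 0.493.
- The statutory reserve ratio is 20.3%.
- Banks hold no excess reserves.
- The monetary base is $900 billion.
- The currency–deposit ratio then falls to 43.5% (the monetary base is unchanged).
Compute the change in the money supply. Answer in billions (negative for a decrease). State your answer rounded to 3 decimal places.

Initially m₁ = (1 + 0.493) / (0.203 + 0.493) ≈ 2.1451149, so M₁ = 2.1451149 × 900 ≈ 1930.6034 billion.
After the change m₂ = (1 + 0.435) / (0.203 + 0.435) = 2.2492163, so M₂ = 2.2492163 × 900 ≈ 2024.2947 billion.
ΔM = M₂ − M₁ = 2024.2947 − 1930.6034 = 93.6913 billion.

$93.691 billion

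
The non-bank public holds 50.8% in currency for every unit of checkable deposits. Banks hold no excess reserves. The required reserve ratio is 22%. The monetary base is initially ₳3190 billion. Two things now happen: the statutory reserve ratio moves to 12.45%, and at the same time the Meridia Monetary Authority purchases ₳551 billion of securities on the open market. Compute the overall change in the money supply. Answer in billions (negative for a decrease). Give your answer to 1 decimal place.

Before: m₁ = (1 + 0.508) / (0.22 + 0.508) ≈ 2.071429, MB₁ = 3190, so M₁ = 2.071429 × 3190 ≈ 6607.8585 billion.
After: m₂ = (1 + 0.508) / (0.1245 + 0.508) ≈ 2.384190, MB₂ = 3190 + 551 = 3741, so M₂ = 2.384190 × 3741 ≈ 8919.2548 billion.
ΔM = M₂ − M₁ = 8919.2548 − 6607.8585 = 2311.3963 billion.

₳2311.4 billion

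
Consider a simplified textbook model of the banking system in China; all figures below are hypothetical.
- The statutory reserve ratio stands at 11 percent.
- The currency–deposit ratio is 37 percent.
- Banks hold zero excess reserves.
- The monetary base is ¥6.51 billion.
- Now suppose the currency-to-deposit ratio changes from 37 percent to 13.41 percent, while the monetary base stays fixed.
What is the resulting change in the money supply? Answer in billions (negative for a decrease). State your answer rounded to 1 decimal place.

¥11.7 billion

Initially m₁ = (1 + 0.37) / (0.11 + 0.37) ≈ 2.8542, so M₁ = 2.8542 × 6.51 ≈ 18.5808 billion.
After the change m₂ = (1 + 0.1341) / (0.11 + 0.1341) ≈ 4.6460, so M₂ = 4.6460 × 6.51 ≈ 30.2455 billion.
ΔM = M₂ − M₁ = 30.2455 − 18.5808 = 11.6647 billion.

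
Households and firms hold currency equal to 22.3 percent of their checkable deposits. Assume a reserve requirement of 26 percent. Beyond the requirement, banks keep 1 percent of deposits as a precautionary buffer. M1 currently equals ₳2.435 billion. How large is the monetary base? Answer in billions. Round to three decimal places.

The money multiplier is m = (1 + c) / (rr + e + c) = (1 + 0.223) / (0.26 + 0.01 + 0.223) ≈ 2.48073.
MB = M / m = 2.435 / 2.48073 ≈ 0.9816 billion.

₳0.982 billion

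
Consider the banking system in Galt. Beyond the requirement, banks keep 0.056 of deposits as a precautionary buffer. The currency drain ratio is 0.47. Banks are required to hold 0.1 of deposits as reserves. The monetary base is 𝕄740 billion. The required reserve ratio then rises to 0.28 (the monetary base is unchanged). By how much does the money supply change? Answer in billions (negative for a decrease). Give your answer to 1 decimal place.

Initially m₁ = (1 + 0.47) / (0.1 + 0.056 + 0.47) ≈ 2.34824, so M₁ = 2.34824 × 740 = 1737.6976 billion.
After the change m₂ = (1 + 0.47) / (0.28 + 0.056 + 0.47) ≈ 1.82382, so M₂ = 1.82382 × 740 = 1349.6268 billion.
ΔM = M₂ − M₁ = 1349.6268 − 1737.6976 = -388.0708 billion.

-388.1 billion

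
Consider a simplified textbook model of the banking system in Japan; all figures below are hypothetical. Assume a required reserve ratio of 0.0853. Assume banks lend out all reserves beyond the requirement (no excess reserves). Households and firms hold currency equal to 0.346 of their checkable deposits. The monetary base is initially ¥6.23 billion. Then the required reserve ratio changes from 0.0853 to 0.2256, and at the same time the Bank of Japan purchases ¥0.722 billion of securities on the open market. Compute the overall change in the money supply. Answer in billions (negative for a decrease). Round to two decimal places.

-3.07 billion

Before: m₁ = (1 + 0.346) / (0.0853 + 0.346) ≈ 3.1208, MB₁ = 6.23, so M₁ = 3.1208 × 6.23 ≈ 19.4426 billion.
After: m₂ = (1 + 0.346) / (0.2256 + 0.346) ≈ 2.3548, MB₂ = 6.23 + 0.722 = 6.952, so M₂ = 2.3548 × 6.952 ≈ 16.3706 billion.
ΔM = M₂ − M₁ = 16.3706 − 19.4426 = -3.072 billion.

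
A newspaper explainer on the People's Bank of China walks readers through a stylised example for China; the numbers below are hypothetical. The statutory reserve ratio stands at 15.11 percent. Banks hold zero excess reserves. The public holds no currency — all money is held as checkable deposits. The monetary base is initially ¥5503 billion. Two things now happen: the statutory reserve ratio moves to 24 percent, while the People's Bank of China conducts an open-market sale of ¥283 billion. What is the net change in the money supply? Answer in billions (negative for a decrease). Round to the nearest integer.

Before: m₁ = 1 / (0.1511) ≈ 6.61813, MB₁ = 5503, so M₁ = 6.61813 × 5503 ≈ 36419.5694 billion.
After: m₂ = 1 / (0.24) ≈ 4.16667, MB₂ = 5503 − 283 = 5220, so M₂ = 4.16667 × 5220 = 21750.0174 billion.
ΔM = M₂ − M₁ = 21750.0174 − 36419.5694 = -14669.552 billion.

-14670 billion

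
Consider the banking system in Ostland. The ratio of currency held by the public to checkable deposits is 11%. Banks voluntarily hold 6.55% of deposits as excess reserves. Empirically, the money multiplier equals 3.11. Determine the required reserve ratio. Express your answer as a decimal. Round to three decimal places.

0.181

Using m = 3.11. Since m = (1 + c)/(c + rr + e), the denominator satisfies c + rr + e = (1 + c)/m = (1 + 0.11) / 3.11 ≈ 0.356913.
With c = 0.11 and e = 0.0655, the required reserve ratio is 0.356913 − 0.11 − 0.0655 = 0.181413.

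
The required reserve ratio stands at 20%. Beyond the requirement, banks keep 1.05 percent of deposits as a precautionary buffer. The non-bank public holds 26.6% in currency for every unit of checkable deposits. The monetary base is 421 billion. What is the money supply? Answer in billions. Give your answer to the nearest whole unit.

The money multiplier is m = (1 + c) / (rr + e + c) = (1 + 0.266) / (0.2 + 0.0105 + 0.266) ≈ 2.6569.
So M = m × MB = 2.6569 × 421 = 1118.5549 billion.

1119 billion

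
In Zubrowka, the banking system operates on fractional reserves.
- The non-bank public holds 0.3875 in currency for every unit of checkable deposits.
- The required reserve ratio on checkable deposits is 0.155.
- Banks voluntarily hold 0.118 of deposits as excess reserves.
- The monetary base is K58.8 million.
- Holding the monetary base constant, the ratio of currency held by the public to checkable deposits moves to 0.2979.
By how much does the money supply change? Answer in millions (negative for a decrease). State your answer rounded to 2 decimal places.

Initially m₁ = (1 + 0.3875) / (0.155 + 0.118 + 0.3875) ≈ 2.10068, so M₁ = 2.10068 × 58.8 ≈ 123.52 million.
After the change m₂ = (1 + 0.2979) / (0.155 + 0.118 + 0.2979) ≈ 2.27343, so M₂ = 2.27343 × 58.8 ≈ 133.6777 million.
ΔM = M₂ − M₁ = 133.6777 − 123.52 = 10.1577 million.

K10.16 million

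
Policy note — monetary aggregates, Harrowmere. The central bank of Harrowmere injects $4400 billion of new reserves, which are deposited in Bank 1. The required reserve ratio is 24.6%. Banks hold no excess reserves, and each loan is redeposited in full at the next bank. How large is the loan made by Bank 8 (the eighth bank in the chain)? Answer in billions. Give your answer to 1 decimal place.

Each bank lends a fraction (1 − rr) = 0.7540 of the deposit it receives, so Bank 8 receives 4400·0.7540^7 and lends 4400·0.7540^8 ≈ 459.6460 billion.

$459.6 billion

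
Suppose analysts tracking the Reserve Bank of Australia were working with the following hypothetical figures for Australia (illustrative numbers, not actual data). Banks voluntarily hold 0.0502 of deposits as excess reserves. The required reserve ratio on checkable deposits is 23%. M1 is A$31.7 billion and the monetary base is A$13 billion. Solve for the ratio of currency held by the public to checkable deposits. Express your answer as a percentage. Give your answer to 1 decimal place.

Using m = M/MB = 31.7/13 ≈ 2.438462. From m = (1 + c)/(c + rr + e), rearranging gives 1 + c = m·(c + rr + e), so c·(1 − m) = m·(rr + e) − 1.
Hence c = [m·(rr + e) − 1]/(1 − m) = [2.438462 × (0.23 + 0.0502) − 1] / (1 − 2.438462) ≈ 0.220196.

22.0%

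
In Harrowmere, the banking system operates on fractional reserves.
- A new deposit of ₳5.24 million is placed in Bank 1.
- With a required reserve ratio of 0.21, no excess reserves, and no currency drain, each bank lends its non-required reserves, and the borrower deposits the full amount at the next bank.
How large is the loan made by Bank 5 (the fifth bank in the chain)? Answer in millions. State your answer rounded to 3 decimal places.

₳1.612 million

Each bank lends a fraction (1 − rr) = 0.7900 of the deposit it receives, so Bank 5 receives 5.24·0.7900^4 and lends 5.24·0.7900^5 ≈ 1.6124 million.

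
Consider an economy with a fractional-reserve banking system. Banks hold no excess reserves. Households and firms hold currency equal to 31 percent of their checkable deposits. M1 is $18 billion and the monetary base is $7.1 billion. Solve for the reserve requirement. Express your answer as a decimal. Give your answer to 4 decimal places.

0.2067

Using m = M/MB = 18/7.1 ≈ 2.535211. Since m = (1 + c)/(c + rr + e), the denominator satisfies c + rr + e = (1 + c)/m = (1 + 0.31) / 2.535211 ≈ 0.516722.
With c = 0.31 and e = 0, the reserve requirement is 0.516722 − 0.31 − 0 = 0.206722.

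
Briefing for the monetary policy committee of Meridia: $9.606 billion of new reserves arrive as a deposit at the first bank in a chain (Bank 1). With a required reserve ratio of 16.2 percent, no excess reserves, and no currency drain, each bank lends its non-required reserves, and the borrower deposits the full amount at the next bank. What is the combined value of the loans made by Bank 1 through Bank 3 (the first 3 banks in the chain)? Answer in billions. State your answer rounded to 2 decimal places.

$20.45 billion

Bank i lends (1 − rr)^i of the original deposit: Bank 1 lends 9.606·0.8380 ≈ 8.0498, Bank 2 lends 9.606·0.8380² ≈ 6.7458, and so on.
Summing a geometric series: total = 9.606·[0.8380·(1 − 0.8380^3) / (1 − 0.8380)] ≈ 20.4485 billion.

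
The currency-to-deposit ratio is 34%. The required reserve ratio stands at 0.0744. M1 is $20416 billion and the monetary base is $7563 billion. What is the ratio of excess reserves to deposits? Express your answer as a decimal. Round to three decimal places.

0.082

Using m = M/MB = 20416/7563 ≈ 2.699458. Since m = (1 + c)/(c + rr + e), the denominator satisfies c + rr + e = (1 + c)/m = (1 + 0.34) / 2.699458 ≈ 0.496396.
With c = 0.34 and rr = 0.0744, the ratio of excess reserves to deposits is 0.496396 − 0.34 − 0.0744 = 0.081996.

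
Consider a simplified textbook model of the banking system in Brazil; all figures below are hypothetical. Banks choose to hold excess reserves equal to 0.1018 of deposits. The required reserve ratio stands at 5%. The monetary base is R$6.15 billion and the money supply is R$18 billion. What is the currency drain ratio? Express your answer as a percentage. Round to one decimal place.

Using m = M/MB = 18/6.15 ≈ 2.926829. From m = (1 + c)/(c + rr + e), rearranging gives 1 + c = m·(c + rr + e), so c·(1 − m) = m·(rr + e) − 1.
Hence c = [m·(rr + e) − 1]/(1 − m) = [2.926829 × (0.05 + 0.1018) − 1] / (1 − 2.926829) ≈ 0.288405.

28.8%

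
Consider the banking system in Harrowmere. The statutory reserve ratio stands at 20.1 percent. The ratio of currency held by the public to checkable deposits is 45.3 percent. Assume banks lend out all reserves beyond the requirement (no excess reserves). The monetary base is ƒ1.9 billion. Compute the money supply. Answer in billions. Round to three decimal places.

The money multiplier is m = (1 + c) / (rr + c) = (1 + 0.453) / (0.201 + 0.453) ≈ 2.22171.
So M = m × MB = 2.22171 × 1.9 ≈ 4.2212 billion.

ƒ4.221 billion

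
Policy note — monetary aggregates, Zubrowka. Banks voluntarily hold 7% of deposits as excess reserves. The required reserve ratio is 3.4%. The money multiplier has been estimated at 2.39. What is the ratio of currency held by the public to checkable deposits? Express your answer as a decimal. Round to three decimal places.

0.541

Using m = 2.39. From m = (1 + c)/(c + rr + e), rearranging gives 1 + c = m·(c + rr + e), so c·(1 − m) = m·(rr + e) − 1.
Hence c = [m·(rr + e) − 1]/(1 − m) = [2.39 × (0.034 + 0.07) − 1] / (1 − 2.39) ≈ 0.540604.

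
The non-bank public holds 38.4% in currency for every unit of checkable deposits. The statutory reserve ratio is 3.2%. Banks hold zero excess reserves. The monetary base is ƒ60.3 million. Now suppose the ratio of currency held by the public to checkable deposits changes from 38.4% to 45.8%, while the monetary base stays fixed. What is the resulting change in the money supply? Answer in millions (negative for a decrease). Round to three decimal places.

-21.190 million

Initially m₁ = (1 + 0.384) / (0.032 + 0.384) ≈ 3.326923, so M₁ = 3.326923 × 60.3 ≈ 200.6135 million.
After the change m₂ = (1 + 0.458) / (0.032 + 0.458) ≈ 2.975510, so M₂ = 2.975510 × 60.3 ≈ 179.4233 million.
ΔM = M₂ − M₁ = 179.4233 − 200.6135 = -21.1902 million.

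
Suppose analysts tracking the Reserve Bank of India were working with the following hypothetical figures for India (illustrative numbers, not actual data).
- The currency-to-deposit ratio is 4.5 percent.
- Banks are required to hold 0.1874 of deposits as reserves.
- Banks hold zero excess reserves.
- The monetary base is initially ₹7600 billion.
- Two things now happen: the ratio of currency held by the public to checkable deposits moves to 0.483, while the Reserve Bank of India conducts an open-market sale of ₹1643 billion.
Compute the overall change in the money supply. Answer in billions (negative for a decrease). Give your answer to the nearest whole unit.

-20996 billion

Before: m₁ = (1 + 0.045) / (0.1874 + 0.045) ≈ 4.49656, MB₁ = 7600, so M₁ = 4.49656 × 7600 = 34173.856 billion.
After: m₂ = (1 + 0.483) / (0.1874 + 0.483) ≈ 2.21211, MB₂ = 7600 − 1643 = 5957, so M₂ = 2.21211 × 5957 ≈ 13177.5393 billion.
ΔM = M₂ − M₁ = 13177.5393 − 34173.856 = -20996.3167 billion.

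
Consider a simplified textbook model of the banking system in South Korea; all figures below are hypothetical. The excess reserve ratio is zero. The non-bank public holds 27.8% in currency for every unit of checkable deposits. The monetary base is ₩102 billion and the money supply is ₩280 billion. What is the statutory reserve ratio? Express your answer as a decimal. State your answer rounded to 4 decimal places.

Using m = M/MB = 280/102 ≈ 2.745098. Since m = (1 + c)/(c + rr + e), the denominator satisfies c + rr + e = (1 + c)/m = (1 + 0.278) / 2.745098 ≈ 0.465557.
With c = 0.278 and e = 0, the statutory reserve ratio is 0.465557 − 0.278 − 0 = 0.187557.

0.1876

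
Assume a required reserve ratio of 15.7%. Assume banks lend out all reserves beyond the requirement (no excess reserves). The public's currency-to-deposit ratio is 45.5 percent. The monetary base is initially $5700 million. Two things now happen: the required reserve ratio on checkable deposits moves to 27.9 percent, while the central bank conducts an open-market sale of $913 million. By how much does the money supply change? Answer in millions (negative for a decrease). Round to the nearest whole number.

-4062 million

Before: m₁ = (1 + 0.455) / (0.157 + 0.455) ≈ 2.37745, MB₁ = 5700, so M₁ = 2.37745 × 5700 = 13551.465 million.
After: m₂ = (1 + 0.455) / (0.279 + 0.455) ≈ 1.98229, MB₂ = 5700 − 913 = 4787, so M₂ = 1.98229 × 4787 ≈ 9489.2222 million.
ΔM = M₂ − M₁ = 9489.2222 − 13551.465 = -4062.2428 million.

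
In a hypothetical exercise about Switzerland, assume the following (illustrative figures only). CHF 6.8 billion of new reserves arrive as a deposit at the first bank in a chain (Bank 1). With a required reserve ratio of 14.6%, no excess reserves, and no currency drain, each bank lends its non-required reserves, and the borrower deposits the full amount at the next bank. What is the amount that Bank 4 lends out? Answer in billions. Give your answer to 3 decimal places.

CHF 3.617 billion

Each bank lends a fraction (1 − rr) = 0.8540 of the deposit it receives, so Bank 4 receives 6.8·0.8540^3 and lends 6.8·0.8540^4 ≈ 3.6169 billion.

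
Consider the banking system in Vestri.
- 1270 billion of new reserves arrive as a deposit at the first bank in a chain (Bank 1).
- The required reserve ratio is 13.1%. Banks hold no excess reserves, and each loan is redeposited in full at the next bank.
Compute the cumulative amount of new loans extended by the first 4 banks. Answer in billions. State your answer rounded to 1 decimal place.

Bank i lends (1 − rr)^i of the original deposit: Bank 1 lends 1270·0.8690 = 1103.6300, Bank 2 lends 1270·0.8690² ≈ 959.0545, and so on.
Summing a geometric series: total = 1270·[0.8690·(1 − 0.8690^4) / (1 − 0.8690)] ≈ 3620.3433 billion.

3620.3 billion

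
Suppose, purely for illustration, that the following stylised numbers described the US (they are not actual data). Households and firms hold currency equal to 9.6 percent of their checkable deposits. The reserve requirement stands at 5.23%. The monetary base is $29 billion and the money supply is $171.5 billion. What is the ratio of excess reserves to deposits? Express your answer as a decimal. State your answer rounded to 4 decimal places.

0.0370

Using m = M/MB = 171.5/29 ≈ 5.913793. Since m = (1 + c)/(c + rr + e), the denominator satisfies c + rr + e = (1 + c)/m = (1 + 0.096) / 5.913793 ≈ 0.185329.
With c = 0.096 and rr = 0.0523, the ratio of excess reserves to deposits is 0.185329 − 0.096 − 0.0523 = 0.037029.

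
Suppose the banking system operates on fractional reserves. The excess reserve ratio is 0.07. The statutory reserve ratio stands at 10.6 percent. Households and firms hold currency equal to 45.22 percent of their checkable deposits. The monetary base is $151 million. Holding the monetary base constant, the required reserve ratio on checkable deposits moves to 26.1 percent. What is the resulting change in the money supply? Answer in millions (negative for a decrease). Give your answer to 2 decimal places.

Initially m₁ = (1 + 0.4522) / (0.106 + 0.07 + 0.4522) ≈ 2.311684, so M₁ = 2.311684 × 151 ≈ 349.0643 million.
After the change m₂ = (1 + 0.4522) / (0.261 + 0.07 + 0.4522) ≈ 1.854188, so M₂ = 1.854188 × 151 ≈ 279.9824 million.
ΔM = M₂ − M₁ = 279.9824 − 349.0643 = -69.0819 million.

-69.08 million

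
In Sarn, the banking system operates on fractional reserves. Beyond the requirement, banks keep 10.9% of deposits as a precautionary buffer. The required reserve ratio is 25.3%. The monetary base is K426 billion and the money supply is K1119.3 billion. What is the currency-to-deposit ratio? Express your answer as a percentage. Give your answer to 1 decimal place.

3.0%

Using m = M/MB = 1119.3/426 ≈ 2.627465. From m = (1 + c)/(c + rr + e), rearranging gives 1 + c = m·(c + rr + e), so c·(1 − m) = m·(rr + e) − 1.
Hence c = [m·(rr + e) − 1]/(1 − m) = [2.627465 × (0.253 + 0.109) − 1] / (1 − 2.627465) ≈ 0.030021.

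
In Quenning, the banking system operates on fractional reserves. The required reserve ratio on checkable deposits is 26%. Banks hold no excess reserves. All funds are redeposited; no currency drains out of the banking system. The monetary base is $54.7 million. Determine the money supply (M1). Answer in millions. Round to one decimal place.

With no currency drain or excess reserves, the money multiplier is m = 1/rr = 1/0.26 ≈ 3.8462.
Money supply M = m × MB = 3.8462 × 54.7 ≈ 210.3871 million.

$210.4 million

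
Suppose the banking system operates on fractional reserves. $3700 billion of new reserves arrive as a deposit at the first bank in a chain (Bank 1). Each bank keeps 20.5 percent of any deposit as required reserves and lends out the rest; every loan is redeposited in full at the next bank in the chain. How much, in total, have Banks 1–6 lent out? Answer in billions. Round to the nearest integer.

Bank i lends (1 − rr)^i of the original deposit: Bank 1 lends 3700·0.7950 = 2941.5000, Bank 2 lends 3700·0.7950² = 2338.4925, and so on.
Summing a geometric series: total = 3700·[0.7950·(1 − 0.7950^6) / (1 − 0.7950)] ≈ 10726.2023 billion.

$10726 billion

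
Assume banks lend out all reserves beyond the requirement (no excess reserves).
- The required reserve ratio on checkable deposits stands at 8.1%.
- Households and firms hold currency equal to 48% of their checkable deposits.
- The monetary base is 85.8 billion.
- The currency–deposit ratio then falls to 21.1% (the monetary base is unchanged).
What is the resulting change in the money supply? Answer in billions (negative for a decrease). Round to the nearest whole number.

129 billion

Initially m₁ = (1 + 0.48) / (0.081 + 0.48) ≈ 2.6381, so M₁ = 2.6381 × 85.8 ≈ 226.349 billion.
After the change m₂ = (1 + 0.211) / (0.081 + 0.211) ≈ 4.1473, so M₂ = 4.1473 × 85.8 ≈ 355.8383 billion.
ΔM = M₂ − M₁ = 355.8383 − 226.349 = 129.4893 billion.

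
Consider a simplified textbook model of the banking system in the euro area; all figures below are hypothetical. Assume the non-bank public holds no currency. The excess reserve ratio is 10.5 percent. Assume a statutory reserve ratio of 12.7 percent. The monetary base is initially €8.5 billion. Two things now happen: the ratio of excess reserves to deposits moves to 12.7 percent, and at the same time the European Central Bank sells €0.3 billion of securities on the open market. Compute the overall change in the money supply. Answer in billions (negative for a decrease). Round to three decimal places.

Before: m₁ = 1 / (0.127 + 0.105) ≈ 4.31034, MB₁ = 8.5, so M₁ = 4.31034 × 8.5 ≈ 36.6379 billion.
After: m₂ = 1 / (0.127 + 0.127) ≈ 3.93701, MB₂ = 8.5 − 0.3 = 8.2, so M₂ = 3.93701 × 8.2 ≈ 32.2835 billion.
ΔM = M₂ − M₁ = 32.2835 − 36.6379 = -4.3544 billion.

-4.354 billion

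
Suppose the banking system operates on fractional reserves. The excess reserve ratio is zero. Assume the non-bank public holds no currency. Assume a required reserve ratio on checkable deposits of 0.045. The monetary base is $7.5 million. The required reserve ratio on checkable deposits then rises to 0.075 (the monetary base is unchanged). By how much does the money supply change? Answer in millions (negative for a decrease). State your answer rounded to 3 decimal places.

Initially m₁ = 1 / (0.045) ≈ 22.22222, so M₁ = 22.22222 × 7.5 ≈ 166.6667 million.
After the change m₂ = 1 / (0.075) ≈ 13.33333, so M₂ = 13.33333 × 7.5 ≈ 100 million.
ΔM = M₂ − M₁ = 100 − 166.6667 = -66.6667 million.

-66.667 million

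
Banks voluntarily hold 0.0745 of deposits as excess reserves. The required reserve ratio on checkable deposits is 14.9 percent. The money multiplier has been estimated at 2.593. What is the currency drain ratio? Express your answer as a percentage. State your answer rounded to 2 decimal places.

26.39%

Using m = 2.593. From m = (1 + c)/(c + rr + e), rearranging gives 1 + c = m·(c + rr + e), so c·(1 − m) = m·(rr + e) − 1.
Hence c = [m·(rr + e) − 1]/(1 − m) = [2.593 × (0.149 + 0.0745) − 1] / (1 − 2.593) ≈ 0.263945.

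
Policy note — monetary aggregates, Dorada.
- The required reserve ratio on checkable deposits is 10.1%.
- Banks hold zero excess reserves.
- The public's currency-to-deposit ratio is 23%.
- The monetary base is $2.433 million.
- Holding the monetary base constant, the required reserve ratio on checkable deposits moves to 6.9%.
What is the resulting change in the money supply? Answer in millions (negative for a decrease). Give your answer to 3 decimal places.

$0.968 million

Initially m₁ = (1 + 0.23) / (0.101 + 0.23) ≈ 3.71601, so M₁ = 3.71601 × 2.433 ≈ 9.0411 million.
After the change m₂ = (1 + 0.23) / (0.069 + 0.23) ≈ 4.11371, so M₂ = 4.11371 × 2.433 ≈ 10.0087 million.
ΔM = M₂ − M₁ = 10.0087 − 9.0411 = 0.9676 million.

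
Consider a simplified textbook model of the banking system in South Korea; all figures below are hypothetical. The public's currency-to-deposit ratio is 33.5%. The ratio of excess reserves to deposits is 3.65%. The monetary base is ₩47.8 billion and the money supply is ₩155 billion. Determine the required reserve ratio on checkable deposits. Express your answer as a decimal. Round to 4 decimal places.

0.0402

Using m = M/MB = 155/47.8 ≈ 3.242678. Since m = (1 + c)/(c + rr + e), the denominator satisfies c + rr + e = (1 + c)/m = (1 + 0.335) / 3.242678 ≈ 0.411697.
With c = 0.335 and e = 0.0365, the required reserve ratio on checkable deposits is 0.411697 − 0.335 − 0.0365 = 0.040197.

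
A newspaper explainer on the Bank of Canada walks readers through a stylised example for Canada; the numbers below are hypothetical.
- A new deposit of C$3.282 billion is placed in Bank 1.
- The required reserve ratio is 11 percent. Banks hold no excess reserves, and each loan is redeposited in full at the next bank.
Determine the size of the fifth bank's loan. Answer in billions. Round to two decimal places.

C$1.83 billion

Each bank lends a fraction (1 − rr) = 0.8900 of the deposit it receives, so Bank 5 receives 3.282·0.8900^4 and lends 3.282·0.8900^5 ≈ 1.8327 billion.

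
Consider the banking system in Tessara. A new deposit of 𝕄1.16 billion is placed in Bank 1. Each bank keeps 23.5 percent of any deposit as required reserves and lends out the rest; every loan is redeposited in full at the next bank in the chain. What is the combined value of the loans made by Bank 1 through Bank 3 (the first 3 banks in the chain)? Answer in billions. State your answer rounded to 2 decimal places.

Bank i lends (1 − rr)^i of the original deposit: Bank 1 lends 1.16·0.7650 = 0.8874, Bank 2 lends 1.16·0.7650² ≈ 0.6789, and so on.
Summing a geometric series: total = 1.16·[0.7650·(1 − 0.7650^3) / (1 − 0.7650)] ≈ 2.0856 billion.

𝕄2.09 billion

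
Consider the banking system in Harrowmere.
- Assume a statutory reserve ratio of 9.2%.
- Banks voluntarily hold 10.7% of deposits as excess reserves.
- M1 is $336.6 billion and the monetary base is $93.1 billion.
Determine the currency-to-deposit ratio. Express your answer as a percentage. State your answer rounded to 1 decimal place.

Using m = M/MB = 336.6/93.1 ≈ 3.615467. From m = (1 + c)/(c + rr + e), rearranging gives 1 + c = m·(c + rr + e), so c·(1 − m) = m·(rr + e) − 1.
Hence c = [m·(rr + e) − 1]/(1 − m) = [3.615467 × (0.092 + 0.107) − 1] / (1 − 3.615467) ≈ 0.107255.

10.7%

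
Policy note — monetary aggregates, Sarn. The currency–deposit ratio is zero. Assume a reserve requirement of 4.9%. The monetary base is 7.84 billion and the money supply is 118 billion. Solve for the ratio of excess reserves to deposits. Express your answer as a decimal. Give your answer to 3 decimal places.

Using m = M/MB = 118/7.84 ≈ 15.051020. Since m = (1 + c)/(c + rr + e), the denominator satisfies c + rr + e = (1 + c)/m = (1 + 0) / 15.051020 ≈ 0.066441.
With c = 0 and rr = 0.049, the ratio of excess reserves to deposits is 0.066441 − 0 − 0.049 = 0.017441.

0.017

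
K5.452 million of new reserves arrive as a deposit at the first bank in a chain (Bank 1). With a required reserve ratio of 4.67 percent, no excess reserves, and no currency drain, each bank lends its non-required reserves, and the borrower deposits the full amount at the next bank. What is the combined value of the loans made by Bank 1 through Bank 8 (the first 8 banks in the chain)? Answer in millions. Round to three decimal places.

K35.382 million

Bank i lends (1 − rr)^i of the original deposit: Bank 1 lends 5.452·0.9533 ≈ 5.1974, Bank 2 lends 5.452·0.9533² ≈ 4.9547, and so on.
Summing a geometric series: total = 5.452·[0.9533·(1 − 0.9533^8) / (1 − 0.9533)] ≈ 35.3821 million.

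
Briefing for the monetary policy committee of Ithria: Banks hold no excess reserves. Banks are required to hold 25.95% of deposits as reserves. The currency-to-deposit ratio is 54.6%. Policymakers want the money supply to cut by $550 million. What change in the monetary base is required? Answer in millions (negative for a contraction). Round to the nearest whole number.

The money multiplier is m = (1 + c) / (rr + c) = (1 + 0.546) / (0.2595 + 0.546) ≈ 1.9193.
ΔMB = ΔM / m = (−550) / 1.9193 ≈ -286.5628 million.

-287 million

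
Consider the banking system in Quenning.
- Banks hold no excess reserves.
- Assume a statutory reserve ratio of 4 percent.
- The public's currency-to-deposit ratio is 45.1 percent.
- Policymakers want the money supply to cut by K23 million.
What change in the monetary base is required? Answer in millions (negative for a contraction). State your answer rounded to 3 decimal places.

-7.783 million

The money multiplier is m = (1 + c) / (rr + c) = (1 + 0.451) / (0.04 + 0.451) ≈ 2.955193.
ΔMB = ΔM / m = (−23) / 2.955193 ≈ -7.7829 million.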